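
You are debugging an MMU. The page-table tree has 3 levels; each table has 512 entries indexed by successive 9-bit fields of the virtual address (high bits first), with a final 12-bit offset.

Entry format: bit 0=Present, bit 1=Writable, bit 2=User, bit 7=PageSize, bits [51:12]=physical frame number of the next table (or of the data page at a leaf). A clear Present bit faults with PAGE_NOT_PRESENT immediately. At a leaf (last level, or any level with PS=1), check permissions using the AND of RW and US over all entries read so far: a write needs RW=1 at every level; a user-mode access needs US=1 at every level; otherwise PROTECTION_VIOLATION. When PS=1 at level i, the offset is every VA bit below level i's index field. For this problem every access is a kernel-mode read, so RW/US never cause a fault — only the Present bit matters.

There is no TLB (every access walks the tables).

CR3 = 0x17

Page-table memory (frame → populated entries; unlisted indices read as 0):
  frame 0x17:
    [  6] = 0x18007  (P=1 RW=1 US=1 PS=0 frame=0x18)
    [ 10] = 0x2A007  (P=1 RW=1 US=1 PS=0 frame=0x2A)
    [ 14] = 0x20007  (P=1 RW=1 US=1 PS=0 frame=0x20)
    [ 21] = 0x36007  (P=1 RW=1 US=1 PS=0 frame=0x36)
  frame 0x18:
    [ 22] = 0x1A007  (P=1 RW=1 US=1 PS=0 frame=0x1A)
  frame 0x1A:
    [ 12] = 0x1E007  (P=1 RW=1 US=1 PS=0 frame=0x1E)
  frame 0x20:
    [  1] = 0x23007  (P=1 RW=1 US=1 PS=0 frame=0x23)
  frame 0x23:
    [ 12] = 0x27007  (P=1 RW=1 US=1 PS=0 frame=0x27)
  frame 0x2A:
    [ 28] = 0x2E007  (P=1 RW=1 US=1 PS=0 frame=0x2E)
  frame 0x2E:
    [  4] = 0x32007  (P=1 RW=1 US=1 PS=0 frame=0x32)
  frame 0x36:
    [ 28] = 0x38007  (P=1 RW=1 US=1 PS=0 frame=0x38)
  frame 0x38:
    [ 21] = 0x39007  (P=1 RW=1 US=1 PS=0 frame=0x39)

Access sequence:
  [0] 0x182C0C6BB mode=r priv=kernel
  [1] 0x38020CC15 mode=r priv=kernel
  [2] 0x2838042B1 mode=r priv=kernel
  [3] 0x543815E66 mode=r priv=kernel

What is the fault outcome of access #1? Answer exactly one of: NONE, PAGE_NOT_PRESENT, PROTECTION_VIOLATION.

Walk each access:
#0 VA=0x182C0C6BB (r,kernel):
  L0 @0x17[6] → 0x18007  P=1,RW=1,US=1,PS=0
  L1 @0x18[22] → 0x1A007  P=1,RW=1,US=1,PS=0
  L2 @0x1A[12] → 0x1E007  P=1,RW=1,US=1,PS=0
  ✓ 0x1E6BB  — 3 lookups
#1 VA=0x38020CC15 (r,kernel):
  L0 @0x17[14] → 0x20007  P=1,RW=1,US=1,PS=0
  L1 @0x20[1] → 0x23007  P=1,RW=1,US=1,PS=0
  L2 @0x23[12] → 0x27007  P=1,RW=1,US=1,PS=0
  ✓ 0x27C15  — 3 lookups
#2 VA=0x2838042B1 (r,kernel):
  L0 @0x17[10] → 0x2A007  P=1,RW=1,US=1,PS=0
  L1 @0x2A[28] → 0x2E007  P=1,RW=1,US=1,PS=0
  L2 @0x2E[4] → 0x32007  P=1,RW=1,US=1,PS=0
  ✓ 0x322B1  — 3 lookups
#3 VA=0x543815E66 (r,kernel):
  L0 @0x17[21] → 0x36007  P=1,RW=1,US=1,PS=0
  L1 @0x36[28] → 0x38007  P=1,RW=1,US=1,PS=0
  L2 @0x38[21] → 0x39007  P=1,RW=1,US=1,PS=0
  ✓ 0x39E66  — 3 lookups

Access #1 fault: NONE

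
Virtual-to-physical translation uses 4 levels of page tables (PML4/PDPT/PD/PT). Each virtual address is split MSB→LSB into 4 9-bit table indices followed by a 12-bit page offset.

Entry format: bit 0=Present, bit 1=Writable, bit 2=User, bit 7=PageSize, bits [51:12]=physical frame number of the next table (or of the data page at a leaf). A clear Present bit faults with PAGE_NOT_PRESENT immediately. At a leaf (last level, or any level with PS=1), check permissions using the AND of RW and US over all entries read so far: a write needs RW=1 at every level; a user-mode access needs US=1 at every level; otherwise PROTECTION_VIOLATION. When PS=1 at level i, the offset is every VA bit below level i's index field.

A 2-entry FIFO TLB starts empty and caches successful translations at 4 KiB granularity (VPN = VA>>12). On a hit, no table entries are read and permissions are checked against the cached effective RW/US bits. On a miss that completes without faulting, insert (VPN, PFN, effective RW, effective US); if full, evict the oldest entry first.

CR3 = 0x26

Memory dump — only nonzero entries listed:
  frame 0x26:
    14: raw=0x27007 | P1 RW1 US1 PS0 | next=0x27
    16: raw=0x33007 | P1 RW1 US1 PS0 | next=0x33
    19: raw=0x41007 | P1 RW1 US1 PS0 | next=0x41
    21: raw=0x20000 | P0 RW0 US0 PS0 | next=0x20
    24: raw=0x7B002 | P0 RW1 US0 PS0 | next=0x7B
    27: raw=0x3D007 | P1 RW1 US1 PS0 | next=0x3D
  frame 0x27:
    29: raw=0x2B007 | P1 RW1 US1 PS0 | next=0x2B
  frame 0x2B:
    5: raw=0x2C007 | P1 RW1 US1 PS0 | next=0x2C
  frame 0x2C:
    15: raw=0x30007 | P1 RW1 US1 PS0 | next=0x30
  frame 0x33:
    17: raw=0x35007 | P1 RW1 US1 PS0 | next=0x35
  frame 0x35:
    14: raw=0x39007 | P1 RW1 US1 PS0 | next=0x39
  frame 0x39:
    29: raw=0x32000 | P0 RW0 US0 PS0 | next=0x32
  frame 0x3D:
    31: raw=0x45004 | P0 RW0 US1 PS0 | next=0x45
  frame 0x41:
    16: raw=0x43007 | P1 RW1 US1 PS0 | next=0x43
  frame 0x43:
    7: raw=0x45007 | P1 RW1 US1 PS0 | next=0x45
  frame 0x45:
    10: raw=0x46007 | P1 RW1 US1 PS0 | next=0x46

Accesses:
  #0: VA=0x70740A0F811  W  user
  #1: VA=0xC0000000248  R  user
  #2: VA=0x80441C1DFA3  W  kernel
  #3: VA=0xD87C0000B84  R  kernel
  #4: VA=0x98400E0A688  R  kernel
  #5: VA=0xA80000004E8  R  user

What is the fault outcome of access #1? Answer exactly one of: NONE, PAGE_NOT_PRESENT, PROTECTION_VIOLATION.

Walk each access:
#0 VA=0x70740A0F811 (w,user):
  lvl0: tbl 0x26, slot 14 ⇒ 0x27007 (P1/RW1/US1/PS0)
  lvl1: tbl 0x27, slot 29 ⇒ 0x2B007 (P1/RW1/US1/PS0)
  lvl2: tbl 0x2B, slot 5 ⇒ 0x2C007 (P1/RW1/US1/PS0)
  lvl3: tbl 0x2C, slot 15 ⇒ 0x30007 (P1/RW1/US1/PS0)
  ⇒ phys 0x30811  [4 reads]
#1 VA=0xC0000000248 (r,user):
  lvl0: tbl 0x26, slot 24 ⇒ 0x7B002 (P0/RW1/US0/PS0)
  → PAGE_NOT_PRESENT  (1 entries read)
#2 VA=0x80441C1DFA3 (w,kernel):
  lvl0: tbl 0x26, slot 16 ⇒ 0x33007 (P1/RW1/US1/PS0)
  lvl1: tbl 0x33, slot 17 ⇒ 0x35007 (P1/RW1/US1/PS0)
  lvl2: tbl 0x35, slot 14 ⇒ 0x39007 (P1/RW1/US1/PS0)
  lvl3: tbl 0x39, slot 29 ⇒ 0x32000 (P0/RW0/US0/PS0)
  → PAGE_NOT_PRESENT  (4 entries read)
#3 VA=0xD87C0000B84 (r,kernel):
  lvl0: tbl 0x26, slot 27 ⇒ 0x3D007 (P1/RW1/US1/PS0)
  lvl1: tbl 0x3D, slot 31 ⇒ 0x45004 (P0/RW0/US1/PS0)
  → PAGE_NOT_PRESENT  (2 entries read)
#4 VA=0x98400E0A688 (r,kernel):
  lvl0: tbl 0x26, slot 19 ⇒ 0x41007 (P1/RW1/US1/PS0)
  lvl1: tbl 0x41, slot 16 ⇒ 0x43007 (P1/RW1/US1/PS0)
  lvl2: tbl 0x43, slot 7 ⇒ 0x45007 (P1/RW1/US1/PS0)
  lvl3: tbl 0x45, slot 10 ⇒ 0x46007 (P1/RW1/US1/PS0)
  ⇒ phys 0x46688  [4 reads]
#5 VA=0xA80000004E8 (r,user):
  lvl0: tbl 0x26, slot 21 ⇒ 0x20000 (P0/RW0/US0/PS0)
  → PAGE_NOT_PRESENT  (1 entries read)

Access #1 fault: PAGE_NOT_PRESENT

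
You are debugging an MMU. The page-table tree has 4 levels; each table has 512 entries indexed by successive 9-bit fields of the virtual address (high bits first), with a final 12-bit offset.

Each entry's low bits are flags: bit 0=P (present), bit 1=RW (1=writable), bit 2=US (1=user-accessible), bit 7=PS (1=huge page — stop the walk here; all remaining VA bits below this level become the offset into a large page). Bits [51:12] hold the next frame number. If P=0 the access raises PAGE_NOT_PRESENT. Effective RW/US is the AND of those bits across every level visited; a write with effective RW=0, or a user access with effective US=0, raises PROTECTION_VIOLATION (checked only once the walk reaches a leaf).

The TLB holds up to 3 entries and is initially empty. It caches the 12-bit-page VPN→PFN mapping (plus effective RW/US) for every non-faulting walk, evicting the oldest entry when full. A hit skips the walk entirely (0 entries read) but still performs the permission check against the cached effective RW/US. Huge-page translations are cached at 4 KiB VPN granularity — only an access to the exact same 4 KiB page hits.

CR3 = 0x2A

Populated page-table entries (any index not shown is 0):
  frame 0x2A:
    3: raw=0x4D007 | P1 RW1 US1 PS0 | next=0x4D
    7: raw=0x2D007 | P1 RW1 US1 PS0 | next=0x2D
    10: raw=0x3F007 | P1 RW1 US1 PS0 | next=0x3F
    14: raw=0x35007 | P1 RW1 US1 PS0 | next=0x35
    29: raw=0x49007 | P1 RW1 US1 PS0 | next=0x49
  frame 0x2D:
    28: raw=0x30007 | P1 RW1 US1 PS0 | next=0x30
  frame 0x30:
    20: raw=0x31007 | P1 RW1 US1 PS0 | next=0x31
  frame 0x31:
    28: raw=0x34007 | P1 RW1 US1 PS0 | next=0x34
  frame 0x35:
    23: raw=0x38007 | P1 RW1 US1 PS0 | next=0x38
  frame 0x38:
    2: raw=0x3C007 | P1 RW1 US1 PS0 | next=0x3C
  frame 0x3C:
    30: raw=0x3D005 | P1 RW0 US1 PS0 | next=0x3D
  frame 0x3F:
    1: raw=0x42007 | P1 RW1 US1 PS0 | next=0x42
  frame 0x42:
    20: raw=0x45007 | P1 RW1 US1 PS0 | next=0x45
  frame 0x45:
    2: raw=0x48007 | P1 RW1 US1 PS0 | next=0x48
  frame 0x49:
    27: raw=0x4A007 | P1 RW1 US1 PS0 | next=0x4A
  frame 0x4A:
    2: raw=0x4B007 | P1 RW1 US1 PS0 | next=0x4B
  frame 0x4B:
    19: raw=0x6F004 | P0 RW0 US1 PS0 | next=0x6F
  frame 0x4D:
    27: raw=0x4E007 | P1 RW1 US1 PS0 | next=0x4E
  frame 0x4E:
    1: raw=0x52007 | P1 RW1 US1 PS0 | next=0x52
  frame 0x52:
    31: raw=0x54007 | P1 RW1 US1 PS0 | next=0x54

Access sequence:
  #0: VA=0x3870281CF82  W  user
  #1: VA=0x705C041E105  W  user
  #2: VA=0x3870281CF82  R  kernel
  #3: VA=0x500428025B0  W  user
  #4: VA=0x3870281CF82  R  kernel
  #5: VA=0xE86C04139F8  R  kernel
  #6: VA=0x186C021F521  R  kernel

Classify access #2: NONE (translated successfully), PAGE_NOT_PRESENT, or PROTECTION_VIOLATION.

Trace:
#0 VA=0x3870281CF82 (w,user):
  [0] read 0x2A idx=7: raw=0x2D007 flags P=1 W=1 U=1 S=0
  [1] read 0x2D idx=28: raw=0x30007 flags P=1 W=1 U=1 S=0
  [2] read 0x30 idx=20: raw=0x31007 flags P=1 W=1 U=1 S=0
  [3] read 0x31 idx=28: raw=0x34007 flags P=1 W=1 U=1 S=0
  ⇒ phys 0x34F82  [4 reads]
#1 VA=0x705C041E105 (w,user):
  [0] read 0x2A idx=14: raw=0x35007 flags P=1 W=1 U=1 S=0
  [1] read 0x35 idx=23: raw=0x38007 flags P=1 W=1 U=1 S=0
  [2] read 0x38 idx=2: raw=0x3C007 flags P=1 W=1 U=1 S=0
  [3] read 0x3C idx=30: raw=0x3D005 flags P=1 W=0 U=1 S=0
  ⇒ fault: PROTECTION_VIOLATION  — 4 lookups
#2 VA=0x3870281CF82 (r,kernel):
  TLB hit vpn=0x3870281C → PA=0x34F82
#3 VA=0x500428025B0 (w,user):
  [0] read 0x2A idx=10: raw=0x3F007 flags P=1 W=1 U=1 S=0
  [1] read 0x3F idx=1: raw=0x42007 flags P=1 W=1 U=1 S=0
  [2] read 0x42 idx=20: raw=0x45007 flags P=1 W=1 U=1 S=0
  [3] read 0x45 idx=2: raw=0x48007 flags P=1 W=1 U=1 S=0
  ⇒ phys 0x485B0  [4 reads]
#4 VA=0x3870281CF82 (r,kernel):
  TLB hit vpn=0x3870281C → PA=0x34F82
#5 VA=0xE86C04139F8 (r,kernel):
  [0] read 0x2A idx=29: raw=0x49007 flags P=1 W=1 U=1 S=0
  [1] read 0x49 idx=27: raw=0x4A007 flags P=1 W=1 U=1 S=0
  [2] read 0x4A idx=2: raw=0x4B007 flags P=1 W=1 U=1 S=0
  [3] read 0x4B idx=19: raw=0x6F004 flags P=0 W=0 U=1 S=0
  ⇒ fault: PAGE_NOT_PRESENT  — 4 lookups
#6 VA=0x186C021F521 (r,kernel):
  [0] read 0x2A idx=3: raw=0x4D007 flags P=1 W=1 U=1 S=0
  [1] read 0x4D idx=27: raw=0x4E007 flags P=1 W=1 U=1 S=0
  [2] read 0x4E idx=1: raw=0x52007 flags P=1 W=1 U=1 S=0
  [3] read 0x52 idx=31: raw=0x54007 flags P=1 W=1 U=1 S=0
  ⇒ phys 0x54521  [4 reads]

Access #2 fault: NONE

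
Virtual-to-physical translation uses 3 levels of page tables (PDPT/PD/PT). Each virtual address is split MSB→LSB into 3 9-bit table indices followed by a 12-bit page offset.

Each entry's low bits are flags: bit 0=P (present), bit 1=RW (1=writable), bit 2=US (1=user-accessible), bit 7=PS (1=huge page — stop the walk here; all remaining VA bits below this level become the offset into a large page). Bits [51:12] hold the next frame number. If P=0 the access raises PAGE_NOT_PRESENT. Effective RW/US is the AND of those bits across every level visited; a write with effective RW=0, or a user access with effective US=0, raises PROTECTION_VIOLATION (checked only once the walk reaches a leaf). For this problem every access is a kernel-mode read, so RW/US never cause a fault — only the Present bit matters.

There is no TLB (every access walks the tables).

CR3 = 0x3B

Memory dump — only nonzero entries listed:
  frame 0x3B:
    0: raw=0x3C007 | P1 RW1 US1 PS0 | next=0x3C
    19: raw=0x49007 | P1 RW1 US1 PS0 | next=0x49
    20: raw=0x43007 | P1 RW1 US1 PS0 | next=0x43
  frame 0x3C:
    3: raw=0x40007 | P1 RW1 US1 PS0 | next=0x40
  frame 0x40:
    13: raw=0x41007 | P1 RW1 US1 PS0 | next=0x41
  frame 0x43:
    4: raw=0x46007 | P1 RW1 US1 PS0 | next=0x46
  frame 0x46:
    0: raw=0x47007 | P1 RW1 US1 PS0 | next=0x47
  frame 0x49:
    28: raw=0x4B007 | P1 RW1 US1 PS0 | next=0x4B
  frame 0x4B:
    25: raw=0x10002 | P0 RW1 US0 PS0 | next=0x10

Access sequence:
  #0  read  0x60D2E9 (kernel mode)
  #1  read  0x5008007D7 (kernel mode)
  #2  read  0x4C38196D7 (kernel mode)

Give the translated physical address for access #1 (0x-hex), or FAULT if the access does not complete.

Trace:
#0 VA=0x60D2E9 (r,kernel):
  lvl0: tbl 0x3B, slot 0 ⇒ 0x3C007 (P1/RW1/US1/PS0)
  lvl1: tbl 0x3C, slot 3 ⇒ 0x40007 (P1/RW1/US1/PS0)
  lvl2: tbl 0x40, slot 13 ⇒ 0x41007 (P1/RW1/US1/PS0)
  ✓ 0x412E9  — 3 lookups
#1 VA=0x5008007D7 (r,kernel):
  lvl0: tbl 0x3B, slot 20 ⇒ 0x43007 (P1/RW1/US1/PS0)
  lvl1: tbl 0x43, slot 4 ⇒ 0x46007 (P1/RW1/US1/PS0)
  lvl2: tbl 0x46, slot 0 ⇒ 0x47007 (P1/RW1/US1/PS0)
  ✓ 0x477D7  — 3 lookups
#2 VA=0x4C38196D7 (r,kernel):
  lvl0: tbl 0x3B, slot 19 ⇒ 0x49007 (P1/RW1/US1/PS0)
  lvl1: tbl 0x49, slot 28 ⇒ 0x4B007 (P1/RW1/US1/PS0)
  lvl2: tbl 0x4B, slot 25 ⇒ 0x10002 (P0/RW1/US0/PS0)
  ✗ PAGE_NOT_PRESENT  [3 reads]

Access #1 PA: 0x477D7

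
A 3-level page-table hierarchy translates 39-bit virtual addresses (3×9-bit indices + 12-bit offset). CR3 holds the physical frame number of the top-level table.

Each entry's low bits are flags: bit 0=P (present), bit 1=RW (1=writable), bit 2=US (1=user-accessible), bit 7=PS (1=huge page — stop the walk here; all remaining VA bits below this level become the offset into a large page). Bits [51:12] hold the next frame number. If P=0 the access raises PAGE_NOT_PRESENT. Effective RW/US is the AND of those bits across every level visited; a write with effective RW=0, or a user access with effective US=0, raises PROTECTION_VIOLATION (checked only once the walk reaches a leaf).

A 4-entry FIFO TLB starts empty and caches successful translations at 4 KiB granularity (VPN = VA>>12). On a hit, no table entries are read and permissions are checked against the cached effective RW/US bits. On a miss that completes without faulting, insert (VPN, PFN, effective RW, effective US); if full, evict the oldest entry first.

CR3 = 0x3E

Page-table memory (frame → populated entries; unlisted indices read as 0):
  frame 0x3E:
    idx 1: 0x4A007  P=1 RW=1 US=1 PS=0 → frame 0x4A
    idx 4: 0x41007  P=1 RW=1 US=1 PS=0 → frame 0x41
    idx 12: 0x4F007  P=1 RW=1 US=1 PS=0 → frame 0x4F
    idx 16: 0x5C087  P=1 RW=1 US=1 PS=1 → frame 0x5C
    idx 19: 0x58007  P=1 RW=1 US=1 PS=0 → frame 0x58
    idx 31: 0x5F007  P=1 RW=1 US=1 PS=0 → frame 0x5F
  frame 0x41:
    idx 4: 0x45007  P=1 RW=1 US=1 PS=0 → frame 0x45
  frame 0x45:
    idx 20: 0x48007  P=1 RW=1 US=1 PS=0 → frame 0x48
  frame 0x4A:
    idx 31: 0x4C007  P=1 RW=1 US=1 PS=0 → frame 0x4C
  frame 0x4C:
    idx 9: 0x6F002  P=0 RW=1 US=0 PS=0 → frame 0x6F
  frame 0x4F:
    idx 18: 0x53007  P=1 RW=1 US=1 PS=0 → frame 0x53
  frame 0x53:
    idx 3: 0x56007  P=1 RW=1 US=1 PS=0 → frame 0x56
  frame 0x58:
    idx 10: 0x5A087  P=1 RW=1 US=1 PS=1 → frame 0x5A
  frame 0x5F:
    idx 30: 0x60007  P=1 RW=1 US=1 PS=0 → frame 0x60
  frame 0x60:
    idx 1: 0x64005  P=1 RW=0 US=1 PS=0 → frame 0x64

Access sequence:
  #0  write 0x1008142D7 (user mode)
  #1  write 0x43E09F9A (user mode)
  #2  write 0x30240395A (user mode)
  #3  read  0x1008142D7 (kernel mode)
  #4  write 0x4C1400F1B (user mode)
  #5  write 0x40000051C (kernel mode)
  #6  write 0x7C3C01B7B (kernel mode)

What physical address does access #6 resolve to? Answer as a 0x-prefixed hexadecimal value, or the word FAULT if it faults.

Trace:
#0 VA=0x1008142D7 (w,user):
  L0 @0x3E[4] → 0x41007  P=1,RW=1,US=1,PS=0
  L1 @0x41[4] → 0x45007  P=1,RW=1,US=1,PS=0
  L2 @0x45[20] → 0x48007  P=1,RW=1,US=1,PS=0
  ✓ 0x482D7  — 3 lookups
#1 VA=0x43E09F9A (w,user):
  L0 @0x3E[1] → 0x4A007  P=1,RW=1,US=1,PS=0
  L1 @0x4A[31] → 0x4C007  P=1,RW=1,US=1,PS=0
  L2 @0x4C[9] → 0x6F002  P=0,RW=1,US=0,PS=0
  ⇒ fault: PAGE_NOT_PRESENT  — 3 lookups
#2 VA=0x30240395A (w,user):
  L0 @0x3E[12] → 0x4F007  P=1,RW=1,US=1,PS=0
  L1 @0x4F[18] → 0x53007  P=1,RW=1,US=1,PS=0
  L2 @0x53[3] → 0x56007  P=1,RW=1,US=1,PS=0
  ✓ 0x5695A  — 3 lookups
#3 VA=0x1008142D7 (r,kernel):
  TLB hit vpn=0x100814 → PA=0x482D7
#4 VA=0x4C1400F1B (w,user):
  L0 @0x3E[19] → 0x58007  P=1,RW=1,US=1,PS=0
  L1 @0x58[10] → 0x5A087  P=1,RW=1,US=1,PS=1
  ✓ 0x5AF1B (huge @L1)  — 2 lookups
#5 VA=0x40000051C (w,kernel):
  L0 @0x3E[16] → 0x5C087  P=1,RW=1,US=1,PS=1
  ✓ 0x5C51C (huge @L0)  — 1 lookups
#6 VA=0x7C3C01B7B (w,kernel):
  L0 @0x3E[31] → 0x5F007  P=1,RW=1,US=1,PS=0
  L1 @0x5F[30] → 0x60007  P=1,RW=1,US=1,PS=0
  L2 @0x60[1] → 0x64005  P=1,RW=0,US=1,PS=0
  ⇒ fault: PROTECTION_VIOLATION  — 3 lookups

Access #6 PA: FAULT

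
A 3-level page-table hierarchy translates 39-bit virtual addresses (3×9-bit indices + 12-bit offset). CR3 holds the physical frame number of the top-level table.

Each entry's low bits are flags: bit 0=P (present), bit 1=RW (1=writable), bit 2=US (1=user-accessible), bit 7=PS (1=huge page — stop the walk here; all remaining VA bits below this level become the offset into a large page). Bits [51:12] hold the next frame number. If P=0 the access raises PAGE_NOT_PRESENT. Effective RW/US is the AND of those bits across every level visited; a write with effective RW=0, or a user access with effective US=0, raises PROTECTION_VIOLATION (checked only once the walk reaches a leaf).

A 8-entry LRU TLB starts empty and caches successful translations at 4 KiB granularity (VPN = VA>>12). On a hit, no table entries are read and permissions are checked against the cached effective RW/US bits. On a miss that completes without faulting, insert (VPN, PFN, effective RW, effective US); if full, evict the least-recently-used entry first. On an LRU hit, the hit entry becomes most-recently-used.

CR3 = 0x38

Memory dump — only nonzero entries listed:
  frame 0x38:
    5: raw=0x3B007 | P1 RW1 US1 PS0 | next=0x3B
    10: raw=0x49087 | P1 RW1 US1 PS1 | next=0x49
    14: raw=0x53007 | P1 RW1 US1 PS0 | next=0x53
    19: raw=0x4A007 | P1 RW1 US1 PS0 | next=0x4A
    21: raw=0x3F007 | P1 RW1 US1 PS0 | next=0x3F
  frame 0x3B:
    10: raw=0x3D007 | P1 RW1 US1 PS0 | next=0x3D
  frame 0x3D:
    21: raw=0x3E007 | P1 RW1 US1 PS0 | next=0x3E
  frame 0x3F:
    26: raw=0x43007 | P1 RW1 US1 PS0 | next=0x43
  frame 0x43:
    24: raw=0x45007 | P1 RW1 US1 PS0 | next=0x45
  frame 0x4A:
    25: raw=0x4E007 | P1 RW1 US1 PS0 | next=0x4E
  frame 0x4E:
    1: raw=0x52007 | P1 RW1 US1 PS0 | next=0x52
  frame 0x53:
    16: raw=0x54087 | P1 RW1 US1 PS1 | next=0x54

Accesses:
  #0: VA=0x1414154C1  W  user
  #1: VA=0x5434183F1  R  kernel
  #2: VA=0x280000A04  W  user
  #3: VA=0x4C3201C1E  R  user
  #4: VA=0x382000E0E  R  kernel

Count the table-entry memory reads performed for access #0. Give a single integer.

Per-access translation:
#0 VA=0x1414154C1 (w,user):
  [0] read 0x38 idx=5: raw=0x3B007 flags P=1 W=1 U=1 S=0
  [1] read 0x3B idx=10: raw=0x3D007 flags P=1 W=1 U=1 S=0
  [2] read 0x3D idx=21: raw=0x3E007 flags P=1 W=1 U=1 S=0
  ⇒ phys 0x3E4C1  [3 reads]
#1 VA=0x5434183F1 (r,kernel):
  [0] read 0x38 idx=21: raw=0x3F007 flags P=1 W=1 U=1 S=0
  [1] read 0x3F idx=26: raw=0x43007 flags P=1 W=1 U=1 S=0
  [2] read 0x43 idx=24: raw=0x45007 flags P=1 W=1 U=1 S=0
  ⇒ phys 0x453F1  [3 reads]
#2 VA=0x280000A04 (w,user):
  [0] read 0x38 idx=10: raw=0x49087 flags P=1 W=1 U=1 S=1
  ⇒ phys 0x49A04 (huge @L0)  [1 reads]
#3 VA=0x4C3201C1E (r,user):
  [0] read 0x38 idx=19: raw=0x4A007 flags P=1 W=1 U=1 S=0
  [1] read 0x4A idx=25: raw=0x4E007 flags P=1 W=1 U=1 S=0
  [2] read 0x4E idx=1: raw=0x52007 flags P=1 W=1 U=1 S=0
  ⇒ phys 0x52C1E  [3 reads]
#4 VA=0x382000E0E (r,kernel):
  [0] read 0x38 idx=14: raw=0x53007 flags P=1 W=1 U=1 S=0
  [1] read 0x53 idx=16: raw=0x54087 flags P=1 W=1 U=1 S=1
  ⇒ phys 0x54E0E (huge @L1)  [2 reads]

Entries read for #0: 3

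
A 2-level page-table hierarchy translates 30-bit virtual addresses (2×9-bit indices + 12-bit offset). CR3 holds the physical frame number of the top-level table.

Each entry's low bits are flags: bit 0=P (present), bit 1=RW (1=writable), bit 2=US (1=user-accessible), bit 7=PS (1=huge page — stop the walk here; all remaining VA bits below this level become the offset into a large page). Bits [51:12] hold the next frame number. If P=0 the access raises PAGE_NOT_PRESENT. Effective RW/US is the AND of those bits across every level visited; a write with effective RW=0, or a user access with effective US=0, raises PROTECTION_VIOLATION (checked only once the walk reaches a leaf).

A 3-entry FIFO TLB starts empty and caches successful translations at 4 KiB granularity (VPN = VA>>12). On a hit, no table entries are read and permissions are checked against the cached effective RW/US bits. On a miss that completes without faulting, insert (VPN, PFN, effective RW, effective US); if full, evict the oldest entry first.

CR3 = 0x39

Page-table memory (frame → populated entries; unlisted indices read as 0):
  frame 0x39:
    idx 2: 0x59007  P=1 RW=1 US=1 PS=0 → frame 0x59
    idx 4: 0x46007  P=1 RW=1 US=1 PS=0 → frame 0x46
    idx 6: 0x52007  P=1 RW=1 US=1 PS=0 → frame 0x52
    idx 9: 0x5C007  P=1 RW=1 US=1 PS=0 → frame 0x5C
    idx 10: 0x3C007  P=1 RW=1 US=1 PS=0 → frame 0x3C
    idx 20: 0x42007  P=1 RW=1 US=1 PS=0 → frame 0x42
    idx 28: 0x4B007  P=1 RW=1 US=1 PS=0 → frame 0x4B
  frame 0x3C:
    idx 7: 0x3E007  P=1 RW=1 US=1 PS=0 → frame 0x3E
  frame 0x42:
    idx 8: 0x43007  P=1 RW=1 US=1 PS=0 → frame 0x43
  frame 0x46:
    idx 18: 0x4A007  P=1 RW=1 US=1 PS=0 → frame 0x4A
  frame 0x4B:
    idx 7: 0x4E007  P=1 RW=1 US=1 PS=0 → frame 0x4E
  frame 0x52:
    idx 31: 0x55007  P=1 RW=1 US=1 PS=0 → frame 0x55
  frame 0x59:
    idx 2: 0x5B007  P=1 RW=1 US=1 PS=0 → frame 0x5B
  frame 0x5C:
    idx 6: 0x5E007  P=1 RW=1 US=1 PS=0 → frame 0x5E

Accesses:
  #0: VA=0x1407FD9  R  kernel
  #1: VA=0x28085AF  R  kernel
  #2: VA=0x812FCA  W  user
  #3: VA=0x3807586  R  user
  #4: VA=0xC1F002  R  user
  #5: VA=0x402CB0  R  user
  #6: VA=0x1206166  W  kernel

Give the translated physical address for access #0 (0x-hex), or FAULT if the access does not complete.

Per-access translation:
#0 VA=0x1407FD9 (r,kernel):
  lvl0: tbl 0x39, slot 10 ⇒ 0x3C007 (P1/RW1/US1/PS0)
  lvl1: tbl 0x3C, slot 7 ⇒ 0x3E007 (P1/RW1/US1/PS0)
  → PA=0x3EFD9  (2 entries read)
#1 VA=0x28085AF (r,kernel):
  lvl0: tbl 0x39, slot 20 ⇒ 0x42007 (P1/RW1/US1/PS0)
  lvl1: tbl 0x42, slot 8 ⇒ 0x43007 (P1/RW1/US1/PS0)
  → PA=0x435AF  (2 entries read)
#2 VA=0x812FCA (w,user):
  lvl0: tbl 0x39, slot 4 ⇒ 0x46007 (P1/RW1/US1/PS0)
  lvl1: tbl 0x46, slot 18 ⇒ 0x4A007 (P1/RW1/US1/PS0)
  → PA=0x4AFCA  (2 entries read)
#3 VA=0x3807586 (r,user):
  lvl0: tbl 0x39, slot 28 ⇒ 0x4B007 (P1/RW1/US1/PS0)
  lvl1: tbl 0x4B, slot 7 ⇒ 0x4E007 (P1/RW1/US1/PS0)
  → PA=0x4E586  (2 entries read)
#4 VA=0xC1F002 (r,user):
  lvl0: tbl 0x39, slot 6 ⇒ 0x52007 (P1/RW1/US1/PS0)
  lvl1: tbl 0x52, slot 31 ⇒ 0x55007 (P1/RW1/US1/PS0)
  → PA=0x55002  (2 entries read)
#5 VA=0x402CB0 (r,user):
  lvl0: tbl 0x39, slot 2 ⇒ 0x59007 (P1/RW1/US1/PS0)
  lvl1: tbl 0x59, slot 2 ⇒ 0x5B007 (P1/RW1/US1/PS0)
  → PA=0x5BCB0  (2 entries read)
#6 VA=0x1206166 (w,kernel):
  lvl0: tbl 0x39, slot 9 ⇒ 0x5C007 (P1/RW1/US1/PS0)
  lvl1: tbl 0x5C, slot 6 ⇒ 0x5E007 (P1/RW1/US1/PS0)
  → PA=0x5E166  (2 entries read)

Access #0 PA: 0x3EFD9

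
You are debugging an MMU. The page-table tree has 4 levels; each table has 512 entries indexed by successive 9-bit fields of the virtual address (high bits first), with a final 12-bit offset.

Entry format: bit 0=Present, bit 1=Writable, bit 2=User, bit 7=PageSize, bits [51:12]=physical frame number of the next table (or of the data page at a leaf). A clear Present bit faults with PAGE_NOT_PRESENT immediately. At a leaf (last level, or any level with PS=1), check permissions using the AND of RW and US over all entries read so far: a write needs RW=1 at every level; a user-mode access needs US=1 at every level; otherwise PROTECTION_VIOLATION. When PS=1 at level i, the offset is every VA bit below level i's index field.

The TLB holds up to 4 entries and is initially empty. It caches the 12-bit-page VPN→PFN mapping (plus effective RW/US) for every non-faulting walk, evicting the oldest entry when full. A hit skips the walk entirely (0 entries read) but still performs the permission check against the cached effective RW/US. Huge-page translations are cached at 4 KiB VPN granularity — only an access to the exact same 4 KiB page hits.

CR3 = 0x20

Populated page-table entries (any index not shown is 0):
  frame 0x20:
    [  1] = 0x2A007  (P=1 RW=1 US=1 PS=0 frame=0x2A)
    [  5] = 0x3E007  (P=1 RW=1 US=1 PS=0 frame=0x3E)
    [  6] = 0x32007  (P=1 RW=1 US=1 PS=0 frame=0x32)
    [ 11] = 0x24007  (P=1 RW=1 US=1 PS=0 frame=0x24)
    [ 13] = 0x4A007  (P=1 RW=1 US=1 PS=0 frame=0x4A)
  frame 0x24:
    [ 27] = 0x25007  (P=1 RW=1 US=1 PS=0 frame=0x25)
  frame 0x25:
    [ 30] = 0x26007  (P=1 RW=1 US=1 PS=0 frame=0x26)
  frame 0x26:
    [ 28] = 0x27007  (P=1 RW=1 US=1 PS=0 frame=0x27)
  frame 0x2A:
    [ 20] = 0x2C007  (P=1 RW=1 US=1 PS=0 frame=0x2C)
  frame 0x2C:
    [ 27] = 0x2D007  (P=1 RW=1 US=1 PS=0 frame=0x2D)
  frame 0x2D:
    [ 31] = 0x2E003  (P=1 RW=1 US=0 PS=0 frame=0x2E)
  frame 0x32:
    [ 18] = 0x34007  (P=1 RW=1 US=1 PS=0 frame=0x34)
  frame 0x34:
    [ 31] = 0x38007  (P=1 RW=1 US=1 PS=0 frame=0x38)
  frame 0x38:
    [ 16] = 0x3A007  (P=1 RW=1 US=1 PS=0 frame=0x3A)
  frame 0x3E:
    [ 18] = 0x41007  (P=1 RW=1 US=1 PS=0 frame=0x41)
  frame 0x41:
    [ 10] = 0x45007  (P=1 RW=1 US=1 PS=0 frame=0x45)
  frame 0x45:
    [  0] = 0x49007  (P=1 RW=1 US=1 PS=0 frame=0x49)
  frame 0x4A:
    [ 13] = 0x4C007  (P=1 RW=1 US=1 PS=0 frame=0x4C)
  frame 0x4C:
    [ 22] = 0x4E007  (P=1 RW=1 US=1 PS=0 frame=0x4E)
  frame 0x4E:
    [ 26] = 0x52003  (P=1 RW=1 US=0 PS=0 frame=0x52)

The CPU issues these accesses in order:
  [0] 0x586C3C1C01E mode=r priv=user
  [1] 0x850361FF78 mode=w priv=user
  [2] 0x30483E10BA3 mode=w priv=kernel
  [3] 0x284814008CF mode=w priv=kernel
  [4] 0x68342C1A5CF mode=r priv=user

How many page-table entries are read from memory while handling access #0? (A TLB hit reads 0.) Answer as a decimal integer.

Per-access translation:
#0 VA=0x586C3C1C01E (r,user):
  L0: frame=0x20 idx=11 entry=0x24007 [P=1 RW=1 US=1 PS=0]
  L1: frame=0x24 idx=27 entry=0x25007 [P=1 RW=1 US=1 PS=0]
  L2: frame=0x25 idx=30 entry=0x26007 [P=1 RW=1 US=1 PS=0]
  L3: frame=0x26 idx=28 entry=0x27007 [P=1 RW=1 US=1 PS=0]
  ✓ 0x2701E  — 4 lookups
#1 VA=0x850361FF78 (w,user):
  L0: frame=0x20 idx=1 entry=0x2A007 [P=1 RW=1 US=1 PS=0]
  L1: frame=0x2A idx=20 entry=0x2C007 [P=1 RW=1 US=1 PS=0]
  L2: frame=0x2C idx=27 entry=0x2D007 [P=1 RW=1 US=1 PS=0]
  L3: frame=0x2D idx=31 entry=0x2E003 [P=1 RW=1 US=0 PS=0]
  ✗ PROTECTION_VIOLATION  [4 reads]
#2 VA=0x30483E10BA3 (w,kernel):
  L0: frame=0x20 idx=6 entry=0x32007 [P=1 RW=1 US=1 PS=0]
  L1: frame=0x32 idx=18 entry=0x34007 [P=1 RW=1 US=1 PS=0]
  L2: frame=0x34 idx=31 entry=0x38007 [P=1 RW=1 US=1 PS=0]
  L3: frame=0x38 idx=16 entry=0x3A007 [P=1 RW=1 US=1 PS=0]
  ✓ 0x3ABA3  — 4 lookups
#3 VA=0x284814008CF (w,kernel):
  L0: frame=0x20 idx=5 entry=0x3E007 [P=1 RW=1 US=1 PS=0]
  L1: frame=0x3E idx=18 entry=0x41007 [P=1 RW=1 US=1 PS=0]
  L2: frame=0x41 idx=10 entry=0x45007 [P=1 RW=1 US=1 PS=0]
  L3: frame=0x45 idx=0 entry=0x49007 [P=1 RW=1 US=1 PS=0]
  ✓ 0x498CF  — 4 lookups
#4 VA=0x68342C1A5CF (r,user):
  L0: frame=0x20 idx=13 entry=0x4A007 [P=1 RW=1 US=1 PS=0]
  L1: frame=0x4A idx=13 entry=0x4C007 [P=1 RW=1 US=1 PS=0]
  L2: frame=0x4C idx=22 entry=0x4E007 [P=1 RW=1 US=1 PS=0]
  L3: frame=0x4E idx=26 entry=0x52003 [P=1 RW=1 US=0 PS=0]
  ✗ PROTECTION_VIOLATION  [4 reads]

Entries read for #0: 4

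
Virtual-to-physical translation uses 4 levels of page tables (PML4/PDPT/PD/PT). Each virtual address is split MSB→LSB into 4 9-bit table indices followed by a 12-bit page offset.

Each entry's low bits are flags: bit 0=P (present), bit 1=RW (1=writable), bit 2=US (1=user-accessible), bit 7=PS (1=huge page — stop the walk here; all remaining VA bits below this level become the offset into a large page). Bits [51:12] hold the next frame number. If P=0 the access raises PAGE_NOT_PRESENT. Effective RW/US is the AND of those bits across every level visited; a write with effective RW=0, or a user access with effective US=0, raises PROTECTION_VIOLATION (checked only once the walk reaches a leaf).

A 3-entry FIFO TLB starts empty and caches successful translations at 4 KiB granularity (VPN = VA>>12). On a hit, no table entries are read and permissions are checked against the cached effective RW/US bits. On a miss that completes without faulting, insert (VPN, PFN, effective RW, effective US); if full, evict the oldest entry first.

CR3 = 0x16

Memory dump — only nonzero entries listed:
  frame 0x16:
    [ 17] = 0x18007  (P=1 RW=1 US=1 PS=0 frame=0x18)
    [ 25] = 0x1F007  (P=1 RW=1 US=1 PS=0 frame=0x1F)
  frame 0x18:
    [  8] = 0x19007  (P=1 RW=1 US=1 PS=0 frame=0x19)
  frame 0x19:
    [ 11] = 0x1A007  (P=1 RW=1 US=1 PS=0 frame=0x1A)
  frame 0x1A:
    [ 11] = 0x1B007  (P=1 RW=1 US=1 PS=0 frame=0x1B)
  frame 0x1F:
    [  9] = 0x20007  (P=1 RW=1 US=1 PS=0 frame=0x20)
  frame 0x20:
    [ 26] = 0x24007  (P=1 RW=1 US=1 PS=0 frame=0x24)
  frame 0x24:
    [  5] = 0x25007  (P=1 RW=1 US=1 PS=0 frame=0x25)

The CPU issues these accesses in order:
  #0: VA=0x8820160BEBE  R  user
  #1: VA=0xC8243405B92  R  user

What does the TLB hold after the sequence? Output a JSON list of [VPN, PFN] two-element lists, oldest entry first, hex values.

Trace:
#0 VA=0x8820160BEBE (r,user):
  [0] read 0x16 idx=17: raw=0x18007 flags P=1 W=1 U=1 S=0
  [1] read 0x18 idx=8: raw=0x19007 flags P=1 W=1 U=1 S=0
  [2] read 0x19 idx=11: raw=0x1A007 flags P=1 W=1 U=1 S=0
  [3] read 0x1A idx=11: raw=0x1B007 flags P=1 W=1 U=1 S=0
  ✓ 0x1BEBE  — 4 lookups
#1 VA=0xC8243405B92 (r,user):
  [0] read 0x16 idx=25: raw=0x1F007 flags P=1 W=1 U=1 S=0
  [1] read 0x1F idx=9: raw=0x20007 flags P=1 W=1 U=1 S=0
  [2] read 0x20 idx=26: raw=0x24007 flags P=1 W=1 U=1 S=0
  [3] read 0x24 idx=5: raw=0x25007 flags P=1 W=1 U=1 S=0
  ✓ 0x25B92  — 4 lookups

TLB: [["0x8820160B", "0x1B"], ["0xC8243405", "0x25"]]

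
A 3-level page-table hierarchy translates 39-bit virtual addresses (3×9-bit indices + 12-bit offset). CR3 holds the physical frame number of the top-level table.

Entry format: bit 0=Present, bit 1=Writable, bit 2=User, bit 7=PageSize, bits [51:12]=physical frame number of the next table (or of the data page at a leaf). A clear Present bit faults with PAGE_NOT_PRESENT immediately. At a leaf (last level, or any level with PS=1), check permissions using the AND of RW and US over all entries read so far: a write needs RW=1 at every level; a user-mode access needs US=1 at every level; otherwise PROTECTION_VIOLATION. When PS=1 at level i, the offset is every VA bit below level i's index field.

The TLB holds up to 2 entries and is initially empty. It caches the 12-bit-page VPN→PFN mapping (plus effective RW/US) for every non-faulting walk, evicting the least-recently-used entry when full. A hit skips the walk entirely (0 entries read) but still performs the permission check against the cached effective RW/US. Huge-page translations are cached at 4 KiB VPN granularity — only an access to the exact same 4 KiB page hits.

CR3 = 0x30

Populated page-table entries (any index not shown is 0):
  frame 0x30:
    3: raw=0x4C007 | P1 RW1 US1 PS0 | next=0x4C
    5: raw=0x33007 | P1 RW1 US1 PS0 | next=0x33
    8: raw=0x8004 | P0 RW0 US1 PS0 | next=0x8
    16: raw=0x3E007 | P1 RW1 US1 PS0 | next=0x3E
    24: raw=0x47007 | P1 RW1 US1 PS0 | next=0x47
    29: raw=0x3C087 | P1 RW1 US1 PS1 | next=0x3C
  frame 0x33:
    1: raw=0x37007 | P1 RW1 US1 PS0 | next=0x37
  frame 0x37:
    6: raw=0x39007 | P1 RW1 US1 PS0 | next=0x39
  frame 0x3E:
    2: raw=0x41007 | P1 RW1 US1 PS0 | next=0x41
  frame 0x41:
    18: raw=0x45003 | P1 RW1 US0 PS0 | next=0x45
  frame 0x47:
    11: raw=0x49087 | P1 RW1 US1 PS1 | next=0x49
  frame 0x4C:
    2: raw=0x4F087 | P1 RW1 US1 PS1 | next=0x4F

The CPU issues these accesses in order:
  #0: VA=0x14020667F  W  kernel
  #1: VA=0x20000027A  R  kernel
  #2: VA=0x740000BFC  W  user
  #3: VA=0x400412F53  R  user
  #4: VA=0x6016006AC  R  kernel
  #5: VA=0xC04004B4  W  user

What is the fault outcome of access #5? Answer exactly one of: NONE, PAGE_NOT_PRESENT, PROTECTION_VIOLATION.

Trace:
#0 VA=0x14020667F (w,kernel):
  [0] read 0x30 idx=5: raw=0x33007 flags P=1 W=1 U=1 S=0
  [1] read 0x33 idx=1: raw=0x37007 flags P=1 W=1 U=1 S=0
  [2] read 0x37 idx=6: raw=0x39007 flags P=1 W=1 U=1 S=0
  ✓ 0x3967F  — 3 lookups
#1 VA=0x20000027A (r,kernel):
  [0] read 0x30 idx=8: raw=0x8004 flags P=0 W=0 U=1 S=0
  ⇒ fault: PAGE_NOT_PRESENT  — 1 lookups
#2 VA=0x740000BFC (w,user):
  [0] read 0x30 idx=29: raw=0x3C087 flags P=1 W=1 U=1 S=1
  ✓ 0x3CBFC (huge @L0)  — 1 lookups
#3 VA=0x400412F53 (r,user):
  [0] read 0x30 idx=16: raw=0x3E007 flags P=1 W=1 U=1 S=0
  [1] read 0x3E idx=2: raw=0x41007 flags P=1 W=1 U=1 S=0
  [2] read 0x41 idx=18: raw=0x45003 flags P=1 W=1 U=0 S=0
  ⇒ fault: PROTECTION_VIOLATION  — 3 lookups
#4 VA=0x6016006AC (r,kernel):
  [0] read 0x30 idx=24: raw=0x47007 flags P=1 W=1 U=1 S=0
  [1] read 0x47 idx=11: raw=0x49087 flags P=1 W=1 U=1 S=1
  ✓ 0x496AC (huge @L1)  — 2 lookups
#5 VA=0xC04004B4 (w,user):
  [0] read 0x30 idx=3: raw=0x4C007 flags P=1 W=1 U=1 S=0
  [1] read 0x4C idx=2: raw=0x4F087 flags P=1 W=1 U=1 S=1
  ✓ 0x4F4B4 (huge @L1)  — 2 lookups

Access #5 fault: NONE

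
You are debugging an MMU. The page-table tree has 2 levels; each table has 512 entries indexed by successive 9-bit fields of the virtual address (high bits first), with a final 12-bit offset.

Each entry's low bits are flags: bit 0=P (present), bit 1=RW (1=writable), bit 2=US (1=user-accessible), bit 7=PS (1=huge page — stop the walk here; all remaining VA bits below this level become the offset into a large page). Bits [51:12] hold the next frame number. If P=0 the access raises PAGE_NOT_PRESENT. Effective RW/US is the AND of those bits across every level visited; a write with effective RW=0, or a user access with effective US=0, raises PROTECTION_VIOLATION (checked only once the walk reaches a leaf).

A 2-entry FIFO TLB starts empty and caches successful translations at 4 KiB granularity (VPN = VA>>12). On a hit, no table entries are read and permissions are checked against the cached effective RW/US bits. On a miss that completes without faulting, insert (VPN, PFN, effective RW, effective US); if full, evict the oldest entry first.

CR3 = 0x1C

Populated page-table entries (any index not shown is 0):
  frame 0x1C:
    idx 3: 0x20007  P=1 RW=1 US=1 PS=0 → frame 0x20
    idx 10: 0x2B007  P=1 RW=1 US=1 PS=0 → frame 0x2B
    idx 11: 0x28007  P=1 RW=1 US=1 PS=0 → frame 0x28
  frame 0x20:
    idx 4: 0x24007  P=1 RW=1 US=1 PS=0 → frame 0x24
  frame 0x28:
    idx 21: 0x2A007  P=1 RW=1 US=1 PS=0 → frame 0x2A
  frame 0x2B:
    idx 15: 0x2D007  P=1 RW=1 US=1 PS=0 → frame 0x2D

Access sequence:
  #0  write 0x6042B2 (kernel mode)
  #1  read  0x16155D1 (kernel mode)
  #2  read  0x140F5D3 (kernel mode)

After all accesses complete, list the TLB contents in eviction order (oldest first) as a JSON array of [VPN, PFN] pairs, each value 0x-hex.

Walk each access:
#0 VA=0x6042B2 (w,kernel):
  [0] read 0x1C idx=3: raw=0x20007 flags P=1 W=1 U=1 S=0
  [1] read 0x20 idx=4: raw=0x24007 flags P=1 W=1 U=1 S=0
  ⇒ phys 0x242B2  [2 reads]
#1 VA=0x16155D1 (r,kernel):
  [0] read 0x1C idx=11: raw=0x28007 flags P=1 W=1 U=1 S=0
  [1] read 0x28 idx=21: raw=0x2A007 flags P=1 W=1 U=1 S=0
  ⇒ phys 0x2A5D1  [2 reads]
#2 VA=0x140F5D3 (r,kernel):
  [0] read 0x1C idx=10: raw=0x2B007 flags P=1 W=1 U=1 S=0
  [1] read 0x2B idx=15: raw=0x2D007 flags P=1 W=1 U=1 S=0
  ⇒ phys 0x2D5D3  [2 reads]

TLB: [["0x1615", "0x2A"], ["0x140F", "0x2D"]]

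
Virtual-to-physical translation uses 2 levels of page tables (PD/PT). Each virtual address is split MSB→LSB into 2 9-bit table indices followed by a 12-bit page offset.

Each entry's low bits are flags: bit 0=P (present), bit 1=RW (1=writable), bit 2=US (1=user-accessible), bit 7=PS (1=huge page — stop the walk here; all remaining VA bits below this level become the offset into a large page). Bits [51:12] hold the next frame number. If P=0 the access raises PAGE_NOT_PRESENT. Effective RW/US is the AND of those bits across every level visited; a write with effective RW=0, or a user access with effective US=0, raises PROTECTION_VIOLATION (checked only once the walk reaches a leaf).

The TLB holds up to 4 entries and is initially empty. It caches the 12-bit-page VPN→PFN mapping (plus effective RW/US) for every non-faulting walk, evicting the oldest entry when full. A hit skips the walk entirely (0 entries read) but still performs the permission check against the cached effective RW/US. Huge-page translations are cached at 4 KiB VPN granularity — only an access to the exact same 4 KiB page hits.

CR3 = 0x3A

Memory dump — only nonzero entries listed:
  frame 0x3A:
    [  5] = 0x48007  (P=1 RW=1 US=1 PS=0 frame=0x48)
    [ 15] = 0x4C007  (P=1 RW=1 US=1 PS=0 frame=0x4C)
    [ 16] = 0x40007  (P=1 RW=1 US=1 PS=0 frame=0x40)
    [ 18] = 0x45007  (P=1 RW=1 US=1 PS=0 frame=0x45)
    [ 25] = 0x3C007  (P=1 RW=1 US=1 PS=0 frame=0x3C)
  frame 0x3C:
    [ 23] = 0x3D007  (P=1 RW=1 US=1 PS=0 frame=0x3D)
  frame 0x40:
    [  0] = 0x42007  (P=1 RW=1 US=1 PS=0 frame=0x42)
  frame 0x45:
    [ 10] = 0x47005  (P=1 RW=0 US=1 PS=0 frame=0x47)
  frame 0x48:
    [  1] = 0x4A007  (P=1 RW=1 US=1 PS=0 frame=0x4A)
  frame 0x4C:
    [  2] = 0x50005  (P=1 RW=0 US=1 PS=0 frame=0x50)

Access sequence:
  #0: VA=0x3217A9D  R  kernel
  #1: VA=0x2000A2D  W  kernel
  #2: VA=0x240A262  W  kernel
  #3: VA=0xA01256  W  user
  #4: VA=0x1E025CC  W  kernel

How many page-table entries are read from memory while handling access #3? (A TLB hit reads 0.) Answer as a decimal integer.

Walk each access:
#0 VA=0x3217A9D (r,kernel):
  L0 @0x3A[25] → 0x3C007  P=1,RW=1,US=1,PS=0
  L1 @0x3C[23] → 0x3D007  P=1,RW=1,US=1,PS=0
  ✓ 0x3DA9D  — 2 lookups
#1 VA=0x2000A2D (w,kernel):
  L0 @0x3A[16] → 0x40007  P=1,RW=1,US=1,PS=0
  L1 @0x40[0] → 0x42007  P=1,RW=1,US=1,PS=0
  ✓ 0x42A2D  — 2 lookups
#2 VA=0x240A262 (w,kernel):
  L0 @0x3A[18] → 0x45007  P=1,RW=1,US=1,PS=0
  L1 @0x45[10] → 0x47005  P=1,RW=0,US=1,PS=0
  ✗ PROTECTION_VIOLATION  [2 reads]
#3 VA=0xA01256 (w,user):
  L0 @0x3A[5] → 0x48007  P=1,RW=1,US=1,PS=0
  L1 @0x48[1] → 0x4A007  P=1,RW=1,US=1,PS=0
  ✓ 0x4A256  — 2 lookups
#4 VA=0x1E025CC (w,kernel):
  L0 @0x3A[15] → 0x4C007  P=1,RW=1,US=1,PS=0
  L1 @0x4C[2] → 0x50005  P=1,RW=0,US=1,PS=0
  ✗ PROTECTION_VIOLATION  [2 reads]

Entries read for #3: 2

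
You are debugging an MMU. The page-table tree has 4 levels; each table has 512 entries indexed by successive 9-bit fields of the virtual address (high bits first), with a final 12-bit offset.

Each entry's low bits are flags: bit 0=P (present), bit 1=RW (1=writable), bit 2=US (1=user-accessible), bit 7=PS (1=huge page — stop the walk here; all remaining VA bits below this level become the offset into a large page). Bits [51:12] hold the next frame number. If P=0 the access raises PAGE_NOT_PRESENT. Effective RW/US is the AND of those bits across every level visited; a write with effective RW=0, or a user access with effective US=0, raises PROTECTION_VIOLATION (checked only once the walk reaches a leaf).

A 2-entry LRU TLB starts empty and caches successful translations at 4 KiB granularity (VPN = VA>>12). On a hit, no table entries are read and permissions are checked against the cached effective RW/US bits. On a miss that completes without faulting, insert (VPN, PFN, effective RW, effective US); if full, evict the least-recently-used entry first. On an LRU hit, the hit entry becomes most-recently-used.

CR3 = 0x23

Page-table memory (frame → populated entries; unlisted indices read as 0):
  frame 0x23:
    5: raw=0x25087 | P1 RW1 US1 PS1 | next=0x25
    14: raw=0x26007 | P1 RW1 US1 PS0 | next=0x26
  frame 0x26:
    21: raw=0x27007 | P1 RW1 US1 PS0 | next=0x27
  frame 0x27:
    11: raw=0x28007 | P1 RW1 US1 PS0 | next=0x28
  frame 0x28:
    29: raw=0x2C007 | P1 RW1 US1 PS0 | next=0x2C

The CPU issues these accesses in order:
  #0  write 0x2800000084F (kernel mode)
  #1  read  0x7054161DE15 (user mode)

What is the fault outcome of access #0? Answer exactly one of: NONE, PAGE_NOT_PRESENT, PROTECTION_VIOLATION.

Walk each access:
#0 VA=0x2800000084F (w,kernel):
  lvl0: tbl 0x23, slot 5 ⇒ 0x25087 (P1/RW1/US1/PS1)
  ✓ 0x2584F (huge @L0)  — 1 lookups
#1 VA=0x7054161DE15 (r,user):
  lvl0: tbl 0x23, slot 14 ⇒ 0x26007 (P1/RW1/US1/PS0)
  lvl1: tbl 0x26, slot 21 ⇒ 0x27007 (P1/RW1/US1/PS0)
  lvl2: tbl 0x27, slot 11 ⇒ 0x28007 (P1/RW1/US1/PS0)
  lvl3: tbl 0x28, slot 29 ⇒ 0x2C007 (P1/RW1/US1/PS0)
  ✓ 0x2CE15  — 4 lookups

Access #0 fault: NONE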